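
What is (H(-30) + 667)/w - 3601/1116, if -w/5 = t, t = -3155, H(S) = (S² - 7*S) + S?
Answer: -54856123/17604900 ≈ -3.1160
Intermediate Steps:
H(S) = S² - 6*S
w = 15775 (w = -5*(-3155) = 15775)
(H(-30) + 667)/w - 3601/1116 = (-30*(-6 - 30) + 667)/15775 - 3601/1116 = (-30*(-36) + 667)*(1/15775) - 3601*1/1116 = (1080 + 667)*(1/15775) - 3601/1116 = 1747*(1/15775) - 3601/1116 = 1747/15775 - 3601/1116 = -54856123/17604900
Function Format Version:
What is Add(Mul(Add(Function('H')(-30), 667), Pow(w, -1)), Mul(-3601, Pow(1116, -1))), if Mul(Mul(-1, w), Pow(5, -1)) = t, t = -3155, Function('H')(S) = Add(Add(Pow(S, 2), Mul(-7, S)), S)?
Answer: Rational(-54856123, 17604900) ≈ -3.1160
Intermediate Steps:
Function('H')(S) = Add(Pow(S, 2), Mul(-6, S))
w = 15775 (w = Mul(-5, -3155) = 15775)
Add(Mul(Add(Function('H')(-30), 667), Pow(w, -1)), Mul(-3601, Pow(1116, -1))) = Add(Mul(Add(Mul(-30, Add(-6, -30)), 667), Pow(15775, -1)), Mul(-3601, Pow(1116, -1))) = Add(Mul(Add(Mul(-30, -36), 667), Rational(1, 15775)), Mul(-3601, Rational(1, 1116))) = Add(Mul(Add(1080, 667), Rational(1, 15775)), Rational(-3601, 1116)) = Add(Mul(1747, Rational(1, 15775)), Rational(-3601, 1116)) = Add(Rational(1747, 15775), Rational(-3601, 1116)) = Rational(-54856123, 17604900)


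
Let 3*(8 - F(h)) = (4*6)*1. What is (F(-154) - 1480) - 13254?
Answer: -14734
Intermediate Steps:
F(h) = 0 (F(h) = 8 - 4*6/3 = 8 - 8 = 0)
(F(-154) - 1480) - 13254 = (0 - 1480) - 13254 = -1480 - 13254 = -14734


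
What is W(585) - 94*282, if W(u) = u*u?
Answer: 315717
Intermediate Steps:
W(u) = u²
W(585) - 94*282 = 585² - 94*282 = 342225 - 1*26508 = 342225 - 26508 = 315717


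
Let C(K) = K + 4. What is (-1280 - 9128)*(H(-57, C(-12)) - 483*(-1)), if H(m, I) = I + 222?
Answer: -7254376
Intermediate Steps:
C(K) = 4 + K
H(m, I) = 222 + I
(-1280 - 9128)*(H(-57, C(-12)) - 483*(-1)) = (-1280 - 9128)*((222 + (4 - 12)) - 483*(-1)) = -10408*((222 - 8) + 483) = -10408*(214 + 483) = -10408*697 = -7254376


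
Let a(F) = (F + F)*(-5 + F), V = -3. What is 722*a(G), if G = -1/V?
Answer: -20216/9 ≈ -2246.2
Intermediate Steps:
G = ⅓ (G = -1/(-3) = -1*(-⅓) = ⅓ ≈ 0.33333)
a(F) = 2*F*(-5 + F) (a(F) = (2*F)*(-5 + F) = 2*F*(-5 + F))
722*a(G) = 722*(2*(⅓)*(-5 + ⅓)) = 722*(2*(⅓)*(-14/3)) = 722*(-28/9) = -20216/9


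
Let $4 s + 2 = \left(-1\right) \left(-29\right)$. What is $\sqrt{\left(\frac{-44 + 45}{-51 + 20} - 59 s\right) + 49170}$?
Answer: $\frac{\sqrt{187478483}}{62} \approx 220.84$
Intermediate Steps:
$s = \frac{27}{4}$ ($s = - \frac{1}{2} + \frac{\left(-1\right) \left(-29\right)}{4} = - \frac{1}{2} + \frac{1}{4} \cdot 29 = - \frac{1}{2} + \frac{29}{4} = \frac{27}{4} \approx 6.75$)
$\sqrt{\left(\frac{-44 + 45}{-51 + 20} - 59 s\right) + 49170} = \sqrt{\left(\frac{-44 + 45}{-51 + 20} - \frac{1593}{4}\right) + 49170} = \sqrt{\left(1 \frac{1}{-31} - \frac{1593}{4}\right) + 49170} = \sqrt{\left(1 \left(- \frac{1}{31}\right) - \frac{1593}{4}\right) + 49170} = \sqrt{\left(- \frac{1}{31} - \frac{1593}{4}\right) + 49170} = \sqrt{- \frac{49387}{124} + 49170} = \sqrt{\frac{6047693}{124}} = \frac{\sqrt{187478483}}{62}$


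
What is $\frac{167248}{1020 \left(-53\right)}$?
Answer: $- \frac{41812}{13515} \approx -3.0937$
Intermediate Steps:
$\frac{167248}{1020 \left(-53\right)} = \frac{167248}{-54060} = 167248 \left(- \frac{1}{54060}\right) = - \frac{41812}{13515}$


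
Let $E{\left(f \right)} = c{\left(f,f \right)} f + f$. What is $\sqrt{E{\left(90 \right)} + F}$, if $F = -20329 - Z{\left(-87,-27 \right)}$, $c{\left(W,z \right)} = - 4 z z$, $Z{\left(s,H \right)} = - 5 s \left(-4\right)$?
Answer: $i \sqrt{2934499} \approx 1713.0 i$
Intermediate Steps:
$Z{\left(s,H \right)} = 20 s$
$c{\left(W,z \right)} = - 4 z^{2}$
$E{\left(f \right)} = f - 4 f^{3}$ ($E{\left(f \right)} = - 4 f^{2} f + f = - 4 f^{3} + f = f - 4 f^{3}$)
$F = -18589$ ($F = -20329 - 20 \left(-87\right) = -20329 - -1740 = -20329 + 1740 = -18589$)
$\sqrt{E{\left(90 \right)} + F} = \sqrt{\left(90 - 4 \cdot 90^{3}\right) - 18589} = \sqrt{\left(90 - 2916000\right) - 18589} = \sqrt{-2915910 - 18589} = \sqrt{-2934499} = i \sqrt{2934499}$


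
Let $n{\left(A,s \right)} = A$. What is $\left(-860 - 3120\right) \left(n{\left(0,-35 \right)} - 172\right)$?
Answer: $684560$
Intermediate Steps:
$\left(-860 - 3120\right) \left(n{\left(0,-35 \right)} - 172\right) = \left(-860 - 3120\right) \left(0 - 172\right) = \left(-3980\right) \left(-172\right) = 684560$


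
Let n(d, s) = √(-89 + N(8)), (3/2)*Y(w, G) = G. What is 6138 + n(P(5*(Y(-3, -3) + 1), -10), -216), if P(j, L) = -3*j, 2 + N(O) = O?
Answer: 6138 + I*√83 ≈ 6138.0 + 9.1104*I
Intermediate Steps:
Y(w, G) = 2*G/3
N(O) = -2 + O
n(d, s) = I*√83 (n(d, s) = √(-89 + (-2 + 8)) = √(-89 + 6) = √(-83) = I*√83)
6138 + n(P(5*(Y(-3, -3) + 1), -10), -216) = 6138 + I*√83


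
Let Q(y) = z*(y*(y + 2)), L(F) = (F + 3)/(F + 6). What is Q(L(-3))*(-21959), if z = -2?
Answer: 0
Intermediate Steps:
L(F) = (3 + F)/(6 + F)
Q(y) = -2*y*(2 + y) (Q(y) = -2*y*(y + 2) = -2*y*(2 + y))
Q(L(-3))*(-21959) = -2*(3 - 3)/(6 - 3)*(2 + (3 - 3)/(6 - 3))*(-21959) = -2*0/3*(2 + 0/3)*(-21959) = -2*(⅓)*0*(2 + (⅓)*0)*(-21959) = -2*0*(2 + 0)*(-21959) = -2*0*2*(-21959) = 0*(-21959) = 0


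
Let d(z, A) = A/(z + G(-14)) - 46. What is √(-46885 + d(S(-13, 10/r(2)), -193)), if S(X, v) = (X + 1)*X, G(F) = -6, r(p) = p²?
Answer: I*√42239058/30 ≈ 216.64*I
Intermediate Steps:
S(X, v) = X*(1 + X) (S(X, v) = (1 + X)*X = X*(1 + X))
d(z, A) = -46 + A/(-6 + z) (d(z, A) = A/(z - 6) - 46 = A/(-6 + z) - 46 = -46 + A/(-6 + z))
√(-46885 + d(S(-13, 10/r(2)), -193)) = √(-46885 + (276 - 193 - (-598)*(1 - 13))/(-6 - 13*(1 - 13))) = √(-46885 + (276 - 193 - (-598)*(-12))/(-6 - 13*(-12))) = √(-46885 + (276 - 193 - 46*156)/(-6 + 156)) = √(-46885 + (276 - 193 - 7176)/150) = √(-46885 + (1/150)*(-7093)) = √(-46885 - 7093/150) = √(-7039843/150) = I*√42239058/30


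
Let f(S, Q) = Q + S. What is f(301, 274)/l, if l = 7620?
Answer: 115/1524 ≈ 0.075459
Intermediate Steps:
f(301, 274)/l = (274 + 301)/7620 = 575*(1/7620) = 115/1524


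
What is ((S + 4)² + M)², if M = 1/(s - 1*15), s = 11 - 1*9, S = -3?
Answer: 144/169 ≈ 0.85207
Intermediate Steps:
s = 2 (s = 11 - 9 = 2)
M = -1/13 (M = 1/(2 - 1*15) = 1/(2 - 15) = 1/(-13) = -1/13 ≈ -0.076923)
((S + 4)² + M)² = ((-3 + 4)² - 1/13)² = (1² - 1/13)² = (1 - 1/13)² = (12/13)² = 144/169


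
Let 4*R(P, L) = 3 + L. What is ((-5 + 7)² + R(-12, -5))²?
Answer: 49/4 ≈ 12.250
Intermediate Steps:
R(P, L) = ¾ + L/4 (R(P, L) = (3 + L)/4 = ¾ + L/4)
((-5 + 7)² + R(-12, -5))² = ((-5 + 7)² + (¾ + (¼)*(-5)))² = (2² + (¾ - 5/4))² = (4 - ½)² = (7/2)² = 49/4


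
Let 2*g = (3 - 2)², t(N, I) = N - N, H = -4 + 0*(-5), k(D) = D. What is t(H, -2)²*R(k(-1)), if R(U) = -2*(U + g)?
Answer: 0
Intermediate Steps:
H = -4 (H = -4 + 0 = -4)
t(N, I) = 0
g = ½ (g = (3 - 2)²/2 = (½)*1² = (½)*1 = ½ ≈ 0.50000)
R(U) = -1 - 2*U (R(U) = -2*(U + ½) = -2*(½ + U) = -1 - 2*U)
t(H, -2)²*R(k(-1)) = 0²*(-1 - 2*(-1)) = 0*(-1 + 2) = 0*1 = 0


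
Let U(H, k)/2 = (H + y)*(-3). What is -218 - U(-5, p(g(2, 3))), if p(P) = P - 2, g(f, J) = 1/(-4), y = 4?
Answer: -224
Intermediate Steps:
g(f, J) = -¼
p(P) = -2 + P
U(H, k) = -24 - 6*H (U(H, k) = 2*((H + 4)*(-3)) = 2*((4 + H)*(-3)) = 2*(-12 - 3*H) = -24 - 6*H)
-218 - U(-5, p(g(2, 3))) = -218 - (-24 - 6*(-5)) = -218 - (-24 + 30) = -218 - 1*6 = -218 - 6 = -224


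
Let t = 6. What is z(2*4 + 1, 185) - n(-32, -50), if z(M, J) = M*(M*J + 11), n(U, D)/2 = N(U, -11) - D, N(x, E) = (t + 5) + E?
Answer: 14984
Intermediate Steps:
N(x, E) = 11 + E (N(x, E) = (6 + 5) + E = 11 + E)
n(U, D) = -2*D (n(U, D) = 2*((11 - 11) - D) = 2*(0 - D) = 2*(-D) = -2*D)
z(M, J) = M*(11 + J*M) (z(M, J) = M*(J*M + 11) = M*(11 + J*M))
z(2*4 + 1, 185) - n(-32, -50) = (2*4 + 1)*(11 + 185*(2*4 + 1)) - (-2)*(-50) = (8 + 1)*(11 + 185*(8 + 1)) - 1*100 = 9*(11 + 185*9) - 100 = 9*(11 + 1665) - 100 = 9*1676 - 100 = 15084 - 100 = 14984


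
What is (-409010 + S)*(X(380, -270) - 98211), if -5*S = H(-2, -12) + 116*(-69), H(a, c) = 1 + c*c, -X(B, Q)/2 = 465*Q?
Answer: -311464094799/5 ≈ -6.2293e+10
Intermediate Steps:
X(B, Q) = -930*Q
H(a, c) = 1 + c**2
S = 7859/5 (S = -((1 + (-12)**2) + 116*(-69))/5 = -((1 + 144) - 8004)/5 = -(145 - 8004)/5 = -1/5*(-7859) = 7859/5 ≈ 1571.8)
(-409010 + S)*(X(380, -270) - 98211) = (-409010 + 7859/5)*(-930*(-270) - 98211) = -2037191*(251100 - 98211)/5 = -2037191/5*152889 = -311464094799/5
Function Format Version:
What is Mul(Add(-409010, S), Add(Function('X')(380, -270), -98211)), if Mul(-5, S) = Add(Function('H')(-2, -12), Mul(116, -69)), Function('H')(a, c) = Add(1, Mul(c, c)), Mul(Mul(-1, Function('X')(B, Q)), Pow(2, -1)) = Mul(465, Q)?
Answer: Rational(-311464094799, 5) ≈ -6.2293e+10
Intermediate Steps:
Function('X')(B, Q) = Mul(-930, Q) (Function('X')(B, Q) = Mul(-2, Mul(465, Q)) = Mul(-930, Q))
Function('H')(a, c) = Add(1, Pow(c, 2))
S = Rational(7859, 5) (S = Mul(Rational(-1, 5), Add(Add(1, Pow(-12, 2)), Mul(116, -69))) = Mul(Rational(-1, 5), Add(Add(1, 144), -8004)) = Mul(Rational(-1, 5), Add(145, -8004)) = Mul(Rational(-1, 5), -7859) = Rational(7859, 5) ≈ 1571.8)
Mul(Add(-409010, S), Add(Function('X')(380, -270), -98211)) = Mul(Add(-409010, Rational(7859, 5)), Add(Mul(-930, -270), -98211)) = Mul(Rational(-2037191, 5), Add(251100, -98211)) = Mul(Rational(-2037191, 5), 152889) = Rational(-311464094799, 5)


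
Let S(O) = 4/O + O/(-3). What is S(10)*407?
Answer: -17908/15 ≈ -1193.9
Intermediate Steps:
S(O) = 4/O - O/3 (S(O) = 4/O + O*(-⅓) = 4/O - O/3)
S(10)*407 = (4/10 - ⅓*10)*407 = (4*(⅒) - 10/3)*407 = (⅖ - 10/3)*407 = -44/15*407 = -17908/15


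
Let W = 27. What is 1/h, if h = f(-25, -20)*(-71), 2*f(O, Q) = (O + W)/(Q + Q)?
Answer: 40/71 ≈ 0.56338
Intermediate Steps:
f(O, Q) = (27 + O)/(4*Q) (f(O, Q) = ((O + 27)/(Q + Q))/2 = ((27 + O)/((2*Q)))/2 = ((27 + O)*(1/(2*Q)))/2 = ((27 + O)/(2*Q))/2 = (27 + O)/(4*Q))
h = 71/40 (h = ((1/4)*(27 - 25)/(-20))*(-71) = ((1/4)*(-1/20)*2)*(-71) = -1/40*(-71) = 71/40 ≈ 1.7750)
1/h = 1/(71/40) = 40/71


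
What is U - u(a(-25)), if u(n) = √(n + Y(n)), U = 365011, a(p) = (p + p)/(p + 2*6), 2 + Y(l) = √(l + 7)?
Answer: 365011 - √(312 + 13*√1833)/13 ≈ 3.6501e+5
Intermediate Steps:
Y(l) = -2 + √(7 + l) (Y(l) = -2 + √(l + 7) = -2 + √(7 + l))
a(p) = 2*p/(12 + p) (a(p) = (2*p)/(p + 12) = (2*p)/(12 + p) = 2*p/(12 + p))
u(n) = √(-2 + n + √(7 + n)) (u(n) = √(n + (-2 + √(7 + n))) = √(-2 + n + √(7 + n)))
U - u(a(-25)) = 365011 - √(-2 + 2*(-25)/(12 - 25) + √(7 + 2*(-25)/(12 - 25))) = 365011 - √(-2 + 2*(-25)/(-13) + √(7 + 2*(-25)/(-13))) = 365011 - √(-2 + 2*(-25)*(-1/13) + √(7 + 2*(-25)*(-1/13))) = 365011 - √(-2 + 50/13 + √(7 + 50/13)) = 365011 - √(-2 + 50/13 + √(141/13)) = 365011 - √(-2 + 50/13 + √1833/13) = 365011 - √(24/13 + √1833/13)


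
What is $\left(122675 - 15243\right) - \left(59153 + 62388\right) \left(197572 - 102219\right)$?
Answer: $-11589191541$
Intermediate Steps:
$\left(122675 - 15243\right) - \left(59153 + 62388\right) \left(197572 - 102219\right) = \left(122675 - 15243\right) - 121541 \cdot 95353 = 107432 - 11589298973 = -11589191541$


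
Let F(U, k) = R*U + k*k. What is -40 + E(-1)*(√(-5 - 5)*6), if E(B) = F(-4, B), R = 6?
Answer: -40 - 138*I*√10 ≈ -40.0 - 436.39*I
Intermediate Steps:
F(U, k) = k² + 6*U (F(U, k) = 6*U + k*k = 6*U + k² = k² + 6*U)
E(B) = -24 + B² (E(B) = B² + 6*(-4) = B² - 24 = -24 + B²)
-40 + E(-1)*(√(-5 - 5)*6) = -40 + (-24 + (-1)²)*(√(-5 - 5)*6) = -40 + (-24 + 1)*(√(-10)*6) = -40 - 23*I*√10*6 = -40 - 138*I*√10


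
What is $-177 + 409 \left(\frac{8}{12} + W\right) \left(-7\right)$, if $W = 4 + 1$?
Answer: $- \frac{49202}{3} \approx -16401.0$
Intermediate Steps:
$W = 5$
$-177 + 409 \left(\frac{8}{12} + W\right) \left(-7\right) = -177 + 409 \left(\frac{8}{12} + 5\right) \left(-7\right) = -177 + 409 \left(8 \cdot \frac{1}{12} + 5\right) \left(-7\right) = -177 + 409 \left(\frac{2}{3} + 5\right) \left(-7\right) = -177 + 409 \cdot \frac{17}{3} \left(-7\right) = -177 + 409 \left(- \frac{119}{3}\right) = -177 - \frac{48671}{3} = - \frac{49202}{3}$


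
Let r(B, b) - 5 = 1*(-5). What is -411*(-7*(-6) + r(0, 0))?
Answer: -17262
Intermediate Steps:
r(B, b) = 0 (r(B, b) = 5 + 1*(-5) = 5 - 5 = 0)
-411*(-7*(-6) + r(0, 0)) = -411*(-7*(-6) + 0) = -411*(42 + 0) = -411*42 = -17262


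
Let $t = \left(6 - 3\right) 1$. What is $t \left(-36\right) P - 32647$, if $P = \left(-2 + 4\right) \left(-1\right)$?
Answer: $-32431$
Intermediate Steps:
$t = 3$ ($t = 3 \cdot 1 = 3$)
$P = -2$ ($P = 2 \left(-1\right) = -2$)
$t \left(-36\right) P - 32647 = 3 \left(-36\right) \left(-2\right) - 32647 = \left(-108\right) \left(-2\right) - 32647 = 216 - 32647 = -32431$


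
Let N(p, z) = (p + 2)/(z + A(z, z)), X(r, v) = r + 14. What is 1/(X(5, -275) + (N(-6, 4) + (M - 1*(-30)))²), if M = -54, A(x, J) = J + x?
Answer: 9/5500 ≈ 0.0016364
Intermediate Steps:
X(r, v) = 14 + r
N(p, z) = (2 + p)/(3*z) (N(p, z) = (p + 2)/(z + (z + z)) = (2 + p)/(z + 2*z) = (2 + p)/((3*z)) = (2 + p)*(1/(3*z)) = (2 + p)/(3*z))
1/(X(5, -275) + (N(-6, 4) + (M - 1*(-30)))²) = 1/((14 + 5) + ((⅓)*(2 - 6)/4 + (-54 - 1*(-30)))²) = 1/(19 + ((⅓)*(¼)*(-4) + (-54 + 30))²) = 1/(19 + (-⅓ - 24)²) = 1/(19 + (-73/3)²) = 1/(19 + 5329/9) = 1/(5500/9) = 9/5500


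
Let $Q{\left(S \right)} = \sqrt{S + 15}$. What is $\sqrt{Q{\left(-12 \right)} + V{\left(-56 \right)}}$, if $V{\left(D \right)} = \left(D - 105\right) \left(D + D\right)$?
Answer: $\sqrt{18032 + \sqrt{3}} \approx 134.29$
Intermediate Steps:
$V{\left(D \right)} = 2 D \left(-105 + D\right)$ ($V{\left(D \right)} = \left(-105 + D\right) 2 D = 2 D \left(-105 + D\right)$)
$Q{\left(S \right)} = \sqrt{15 + S}$
$\sqrt{Q{\left(-12 \right)} + V{\left(-56 \right)}} = \sqrt{\sqrt{15 - 12} + 2 \left(-56\right) \left(-105 - 56\right)} = \sqrt{\sqrt{3} + 2 \left(-56\right) \left(-161\right)} = \sqrt{\sqrt{3} + 18032} = \sqrt{18032 + \sqrt{3}}$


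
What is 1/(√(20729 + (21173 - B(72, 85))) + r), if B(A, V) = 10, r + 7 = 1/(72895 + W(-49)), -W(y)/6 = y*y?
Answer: 3991113893/23857226781808 + 3420963121*√10473/71571680345424 ≈ 0.0050588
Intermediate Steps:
W(y) = -6*y² (W(y) = -6*y*y = -6*y²)
r = -409422/58489 (r = -7 + 1/(72895 - 6*(-49)²) = -7 + 1/(72895 - 6*2401) = -7 + 1/(72895 - 14406) = -7 + 1/58489 = -409422/58489 ≈ -7.0000)
1/(√(20729 + (21173 - B(72, 85))) + r) = 1/(√(20729 + (21173 - 1*10)) - 409422/58489) = 1/(√(20729 + (21173 - 10)) - 409422/58489) = 1/(√(20729 + 21163) - 409422/58489) = 1/(√41892 - 409422/58489) = 1/(2*√10473 - 409422/58489) = 1/(-409422/58489 + 2*√10473)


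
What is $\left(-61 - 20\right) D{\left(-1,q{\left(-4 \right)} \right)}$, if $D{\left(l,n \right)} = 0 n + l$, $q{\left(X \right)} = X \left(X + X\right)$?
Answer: $81$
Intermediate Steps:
$q{\left(X \right)} = 2 X^{2}$ ($q{\left(X \right)} = X 2 X = 2 X^{2}$)
$D{\left(l,n \right)} = l$ ($D{\left(l,n \right)} = 0 + l = l$)
$\left(-61 - 20\right) D{\left(-1,q{\left(-4 \right)} \right)} = \left(-61 - 20\right) \left(-1\right) = \left(-81\right) \left(-1\right) = 81$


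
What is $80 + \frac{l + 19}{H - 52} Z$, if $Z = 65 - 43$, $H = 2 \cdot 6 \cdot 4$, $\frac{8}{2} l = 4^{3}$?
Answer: $- \frac{225}{2} \approx -112.5$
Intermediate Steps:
$l = 16$ ($l = \frac{4^{3}}{4} = \frac{1}{4} \cdot 64 = 16$)
$H = 48$ ($H = 12 \cdot 4 = 48$)
$Z = 22$ ($Z = 65 - 43 = 22$)
$80 + \frac{l + 19}{H - 52} Z = 80 + \frac{16 + 19}{48 - 52} \cdot 22 = 80 + \frac{35}{-4} \cdot 22 = 80 + 35 \left(- \frac{1}{4}\right) 22 = 80 - \frac{385}{2} = - \frac{225}{2}$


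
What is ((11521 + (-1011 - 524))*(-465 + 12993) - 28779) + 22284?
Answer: 125098113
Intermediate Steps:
((11521 + (-1011 - 524))*(-465 + 12993) - 28779) + 22284 = ((11521 - 1535)*12528 - 28779) + 22284 = (9986*12528 - 28779) + 22284 = (125104608 - 28779) + 22284 = 125075829 + 22284 = 125098113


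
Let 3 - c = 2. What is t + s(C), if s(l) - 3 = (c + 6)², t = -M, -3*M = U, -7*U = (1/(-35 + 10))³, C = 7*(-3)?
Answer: 17062501/328125 ≈ 52.000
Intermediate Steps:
c = 1 (c = 3 - 1*2 = 3 - 2 = 1)
C = -21
U = 1/109375 (U = -1/(7*(-35 + 10)³) = -(1/(-25))³/7 = -(-1/25)³/7 = -⅐*(-1/15625) = 1/109375 ≈ 9.1429e-6)
M = -1/328125 (M = -⅓*1/109375 = -1/328125 ≈ -3.0476e-6)
t = 1/328125 (t = -1*(-1/328125) = 1/328125 ≈ 3.0476e-6)
s(l) = 52 (s(l) = 3 + (1 + 6)² = 3 + 7² = 3 + 49 = 52)
t + s(C) = 1/328125 + 52 = 17062501/328125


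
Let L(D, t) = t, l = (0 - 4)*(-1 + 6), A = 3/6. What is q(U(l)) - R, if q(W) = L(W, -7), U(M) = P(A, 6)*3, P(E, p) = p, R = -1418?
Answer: 1411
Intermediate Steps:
A = ½ (A = 3*(⅙) = ½ ≈ 0.50000)
l = -20 (l = -4*5 = -20)
U(M) = 18 (U(M) = 6*3 = 18)
q(W) = -7
q(U(l)) - R = -7 - 1*(-1418) = -7 + 1418 = 1411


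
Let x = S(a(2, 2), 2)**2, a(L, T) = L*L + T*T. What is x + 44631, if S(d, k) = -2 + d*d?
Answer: 48475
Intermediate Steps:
a(L, T) = L**2 + T**2
S(d, k) = -2 + d**2
x = 3844 (x = (-2 + (2**2 + 2**2)**2)**2 = (-2 + (4 + 4)**2)**2 = (-2 + 8**2)**2 = (-2 + 64)**2 = 62**2 = 3844)
x + 44631 = 3844 + 44631 = 48475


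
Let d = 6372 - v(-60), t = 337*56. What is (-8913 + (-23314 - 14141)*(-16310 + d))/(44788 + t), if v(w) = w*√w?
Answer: 124072959/21220 - 74910*I*√15/1061 ≈ 5847.0 - 273.44*I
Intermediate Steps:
v(w) = w^(3/2)
t = 18872
d = 6372 + 120*I*√15 (d = 6372 - (-60)^(3/2) = 6372 - (-120)*I*√15 = 6372 + 120*I*√15 ≈ 6372.0 + 464.76*I)
(-8913 + (-23314 - 14141)*(-16310 + d))/(44788 + t) = (-8913 + (-23314 - 14141)*(-16310 + (6372 + 120*I*√15)))/(44788 + 18872) = (-8913 - 37455*(-9938 + 120*I*√15))/63660 = (-8913 + (372227790 - 4494600*I*√15))*(1/63660) = (372218877 - 4494600*I*√15)*(1/63660) = 124072959/21220 - 74910*I*√15/1061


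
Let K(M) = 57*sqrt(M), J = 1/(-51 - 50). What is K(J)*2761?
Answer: 157377*I*sqrt(101)/101 ≈ 15660.0*I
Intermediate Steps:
J = -1/101 (J = 1/(-101) = -1/101 ≈ -0.0099010)
K(J)*2761 = (57*sqrt(-1/101))*2761 = (57*(I*sqrt(101)/101))*2761 = (57*I*sqrt(101)/101)*2761 = 157377*I*sqrt(101)/101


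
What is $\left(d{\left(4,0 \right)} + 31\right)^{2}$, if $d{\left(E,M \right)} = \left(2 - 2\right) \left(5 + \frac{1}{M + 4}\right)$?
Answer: $961$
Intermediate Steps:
$d{\left(E,M \right)} = 0$ ($d{\left(E,M \right)} = 0 \left(5 + \frac{1}{4 + M}\right) = 0$)
$\left(d{\left(4,0 \right)} + 31\right)^{2} = \left(0 + 31\right)^{2} = 31^{2} = 961$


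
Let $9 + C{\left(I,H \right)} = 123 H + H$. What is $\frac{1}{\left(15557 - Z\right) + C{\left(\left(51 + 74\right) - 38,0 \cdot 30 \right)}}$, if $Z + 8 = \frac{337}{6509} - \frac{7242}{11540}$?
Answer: $\frac{37556930}{584257227679} \approx 6.4282 \cdot 10^{-5}$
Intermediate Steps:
$C{\left(I,H \right)} = -9 + 124 H$ ($C{\left(I,H \right)} = -9 + \left(123 H + H\right) = -9 + 124 H$)
$Z = - \frac{322080039}{37556930}$ ($Z = -8 + \left(\frac{337}{6509} - \frac{7242}{11540}\right) = -8 + \left(337 \cdot \frac{1}{6509} - \frac{3621}{5770}\right) = -8 + \left(\frac{337}{6509} - \frac{3621}{5770}\right) = -8 - \frac{21624599}{37556930} = - \frac{322080039}{37556930} \approx -8.5758$)
$\frac{1}{\left(15557 - Z\right) + C{\left(\left(51 + 74\right) - 38,0 \cdot 30 \right)}} = \frac{1}{\left(15557 - - \frac{322080039}{37556930}\right) - \left(9 - 124 \cdot 0 \cdot 30\right)} = \frac{1}{\left(15557 + \frac{322080039}{37556930}\right) + \left(-9 + 124 \cdot 0\right)} = \frac{1}{\frac{584595240049}{37556930} + \left(-9 + 0\right)} = \frac{1}{\frac{584595240049}{37556930} - 9} = \frac{1}{\frac{584257227679}{37556930}} = \frac{37556930}{584257227679}$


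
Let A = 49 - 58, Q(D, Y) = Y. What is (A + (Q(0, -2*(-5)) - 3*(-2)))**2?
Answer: 49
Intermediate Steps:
A = -9
(A + (Q(0, -2*(-5)) - 3*(-2)))**2 = (-9 + (-2*(-5) - 3*(-2)))**2 = (-9 + (10 + 6))**2 = (-9 + 16)**2 = 7**2 = 49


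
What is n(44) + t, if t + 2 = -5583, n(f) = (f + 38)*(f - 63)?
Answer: -7143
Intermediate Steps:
n(f) = (-63 + f)*(38 + f) (n(f) = (38 + f)*(-63 + f) = (-63 + f)*(38 + f))
t = -5585 (t = -2 - 5583 = -5585)
n(44) + t = (-2394 + 44² - 25*44) - 5585 = (-2394 + 1936 - 1100) - 5585 = -1558 - 5585 = -7143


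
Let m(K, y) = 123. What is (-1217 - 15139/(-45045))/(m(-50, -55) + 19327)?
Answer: -27402313/438062625 ≈ -0.062553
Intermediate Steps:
(-1217 - 15139/(-45045))/(m(-50, -55) + 19327) = (-1217 - 15139/(-45045))/(123 + 19327) = (-1217 - 15139*(-1/45045))/19450 = (-1217 + 15139/45045)*(1/19450) = -54804626/45045*1/19450 = -27402313/438062625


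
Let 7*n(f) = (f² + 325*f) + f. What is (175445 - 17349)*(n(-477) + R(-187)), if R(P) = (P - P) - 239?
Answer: 11122685984/7 ≈ 1.5890e+9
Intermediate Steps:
R(P) = -239 (R(P) = 0 - 239 = -239)
n(f) = f²/7 + 326*f/7 (n(f) = ((f² + 325*f) + f)/7 = (f² + 326*f)/7 = f²/7 + 326*f/7)
(175445 - 17349)*(n(-477) + R(-187)) = (175445 - 17349)*((⅐)*(-477)*(326 - 477) - 239) = 158096*((⅐)*(-477)*(-151) - 239) = 158096*(72027/7 - 239) = 158096*(70354/7) = 11122685984/7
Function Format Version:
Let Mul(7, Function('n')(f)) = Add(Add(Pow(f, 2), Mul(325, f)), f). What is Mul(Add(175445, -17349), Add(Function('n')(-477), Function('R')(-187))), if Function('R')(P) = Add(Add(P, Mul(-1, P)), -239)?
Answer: Rational(11122685984, 7) ≈ 1.5890e+9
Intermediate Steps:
Function('R')(P) = -239 (Function('R')(P) = Add(0, -239) = -239)
Function('n')(f) = Add(Mul(Rational(1, 7), Pow(f, 2)), Mul(Rational(326, 7), f)) (Function('n')(f) = Mul(Rational(1, 7), Add(Add(Pow(f, 2), Mul(325, f)), f)) = Mul(Rational(1, 7), Add(Pow(f, 2), Mul(326, f))) = Add(Mul(Rational(1, 7), Pow(f, 2)), Mul(Rational(326, 7), f)))
Mul(Add(175445, -17349), Add(Function('n')(-477), Function('R')(-187))) = Mul(Add(175445, -17349), Add(Mul(Rational(1, 7), -477, Add(326, -477)), -239)) = Mul(158096, Add(Mul(Rational(1, 7), -477, -151), -239)) = Mul(158096, Add(Rational(72027, 7), -239)) = Mul(158096, Rational(70354, 7)) = Rational(11122685984, 7)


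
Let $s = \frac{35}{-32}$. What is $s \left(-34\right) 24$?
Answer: $\frac{1785}{2} \approx 892.5$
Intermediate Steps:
$s = - \frac{35}{32}$ ($s = 35 \left(- \frac{1}{32}\right) = - \frac{35}{32} \approx -1.0938$)
$s \left(-34\right) 24 = \left(- \frac{35}{32}\right) \left(-34\right) 24 = \frac{595}{16} \cdot 24 = \frac{1785}{2}$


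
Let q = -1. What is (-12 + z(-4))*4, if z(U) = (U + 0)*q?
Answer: -32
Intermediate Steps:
z(U) = -U (z(U) = (U + 0)*(-1) = U*(-1) = -U)
(-12 + z(-4))*4 = (-12 - 1*(-4))*4 = (-12 + 4)*4 = -8*4 = -32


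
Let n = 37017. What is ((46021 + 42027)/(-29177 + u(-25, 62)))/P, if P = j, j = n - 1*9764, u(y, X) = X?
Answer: -88048/793471095 ≈ -0.00011097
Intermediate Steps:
j = 27253 (j = 37017 - 1*9764 = 37017 - 9764 = 27253)
P = 27253
((46021 + 42027)/(-29177 + u(-25, 62)))/P = ((46021 + 42027)/(-29177 + 62))/27253 = (88048/(-29115))*(1/27253) = (88048*(-1/29115))*(1/27253) = -88048/29115*1/27253 = -88048/793471095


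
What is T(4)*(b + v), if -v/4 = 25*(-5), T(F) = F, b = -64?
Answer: 1744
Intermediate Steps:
v = 500 (v = -100*(-5) = -4*(-125) = 500)
T(4)*(b + v) = 4*(-64 + 500) = 4*436 = 1744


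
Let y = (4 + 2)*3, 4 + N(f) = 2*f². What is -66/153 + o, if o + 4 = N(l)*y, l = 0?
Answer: -3898/51 ≈ -76.431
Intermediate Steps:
N(f) = -4 + 2*f²
y = 18 (y = 6*3 = 18)
o = -76 (o = -4 + (-4 + 2*0²)*18 = -4 + (-4 + 2*0)*18 = -4 + (-4 + 0)*18 = -4 - 4*18 = -4 - 72 = -76)
-66/153 + o = -66/153 - 76 = -66*1/153 - 76 = -22/51 - 76 = -3898/51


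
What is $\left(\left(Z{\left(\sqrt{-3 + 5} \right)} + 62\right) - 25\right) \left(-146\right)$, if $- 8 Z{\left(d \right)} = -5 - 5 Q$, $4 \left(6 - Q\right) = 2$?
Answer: $- \frac{47961}{8} \approx -5995.1$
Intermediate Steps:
$Q = \frac{11}{2}$ ($Q = 6 - \frac{1}{2} = \frac{11}{2} \approx 5.5$)
$Z{\left(d \right)} = \frac{65}{16}$ ($Z{\left(d \right)} = - \frac{-5 - \frac{55}{2}}{8} = \left(- \frac{1}{8}\right) \left(- \frac{65}{2}\right) = \frac{65}{16}$)
$\left(\left(Z{\left(\sqrt{-3 + 5} \right)} + 62\right) - 25\right) \left(-146\right) = \left(\left(\frac{65}{16} + 62\right) - 25\right) \left(-146\right) = \left(\frac{1057}{16} - 25\right) \left(-146\right) = \frac{657}{16} \left(-146\right) = - \frac{47961}{8}$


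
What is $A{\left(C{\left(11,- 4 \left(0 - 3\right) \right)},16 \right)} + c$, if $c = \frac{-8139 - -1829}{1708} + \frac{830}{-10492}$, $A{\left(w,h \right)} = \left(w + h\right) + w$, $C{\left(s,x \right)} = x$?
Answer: $\frac{665155}{18361} \approx 36.227$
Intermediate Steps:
$A{\left(w,h \right)} = h + 2 w$ ($A{\left(w,h \right)} = \left(h + w\right) + w = h + 2 w$)
$c = - \frac{69285}{18361}$ ($c = \left(-8139 + 1829\right) \frac{1}{1708} + 830 \left(- \frac{1}{10492}\right) = \left(-6310\right) \frac{1}{1708} - \frac{415}{5246} = - \frac{3155}{854} - \frac{415}{5246} = - \frac{69285}{18361} \approx -3.7735$)
$A{\left(C{\left(11,- 4 \left(0 - 3\right) \right)},16 \right)} + c = \left(16 + 2 \left(- 4 \left(0 - 3\right)\right)\right) - \frac{69285}{18361} = \left(16 + 2 \left(\left(-4\right) \left(-3\right)\right)\right) - \frac{69285}{18361} = \left(16 + 2 \cdot 12\right) - \frac{69285}{18361} = \left(16 + 24\right) - \frac{69285}{18361} = 40 - \frac{69285}{18361} = \frac{665155}{18361}$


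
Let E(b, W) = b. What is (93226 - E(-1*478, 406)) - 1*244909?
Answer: -151205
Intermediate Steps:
(93226 - E(-1*478, 406)) - 1*244909 = (93226 - (-1)*478) - 1*244909 = (93226 - 1*(-478)) - 244909 = (93226 + 478) - 244909 = 93704 - 244909 = -151205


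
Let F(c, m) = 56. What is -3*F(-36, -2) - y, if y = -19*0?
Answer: -168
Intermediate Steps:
y = 0
-3*F(-36, -2) - y = -3*56 - 1*0 = -168 + 0 = -168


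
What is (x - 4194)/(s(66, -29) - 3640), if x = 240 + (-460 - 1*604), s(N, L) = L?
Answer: 5018/3669 ≈ 1.3677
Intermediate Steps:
x = -824 (x = 240 + (-460 - 604) = 240 - 1064 = -824)
(x - 4194)/(s(66, -29) - 3640) = (-824 - 4194)/(-29 - 3640) = -5018/(-3669) = -5018*(-1/3669) = 5018/3669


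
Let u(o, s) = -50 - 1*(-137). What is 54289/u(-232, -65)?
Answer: 54289/87 ≈ 624.01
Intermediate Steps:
u(o, s) = 87 (u(o, s) = -50 + 137 = 87)
54289/u(-232, -65) = 54289/87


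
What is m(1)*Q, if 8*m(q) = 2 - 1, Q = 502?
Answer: 251/4 ≈ 62.750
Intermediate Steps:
m(q) = 1/8 (m(q) = (2 - 1)/8 = (1/8)*1 = 1/8)
m(1)*Q = (1/8)*502 = 251/4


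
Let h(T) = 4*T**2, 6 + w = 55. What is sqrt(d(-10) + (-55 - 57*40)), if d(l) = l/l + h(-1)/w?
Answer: I*sqrt(114362)/7 ≈ 48.311*I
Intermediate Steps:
w = 49 (w = -6 + 55 = 49)
d(l) = 53/49 (d(l) = l/l + (4*(-1)**2)/49 = 1 + (4*1)*(1/49) = 1 + 4*(1/49) = 1 + 4/49 = 53/49)
sqrt(d(-10) + (-55 - 57*40)) = sqrt(53/49 + (-55 - 57*40)) = sqrt(53/49 + (-55 - 2280)) = sqrt(53/49 - 2335) = sqrt(-114362/49) = I*sqrt(114362)/7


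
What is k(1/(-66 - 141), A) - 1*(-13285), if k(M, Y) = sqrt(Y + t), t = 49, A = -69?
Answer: 13285 + 2*I*sqrt(5) ≈ 13285.0 + 4.4721*I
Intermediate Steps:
k(M, Y) = sqrt(49 + Y) (k(M, Y) = sqrt(Y + 49) = sqrt(49 + Y))
k(1/(-66 - 141), A) - 1*(-13285) = sqrt(49 - 69) - 1*(-13285) = sqrt(-20) + 13285 = 2*I*sqrt(5) + 13285 = 13285 + 2*I*sqrt(5)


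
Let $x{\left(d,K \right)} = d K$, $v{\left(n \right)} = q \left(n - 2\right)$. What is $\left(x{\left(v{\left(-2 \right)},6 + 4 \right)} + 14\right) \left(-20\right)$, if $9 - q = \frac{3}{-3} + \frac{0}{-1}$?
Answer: $7720$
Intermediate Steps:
$q = 10$ ($q = 9 - \left(\frac{3}{-3} + \frac{0}{-1}\right) = 9 - \left(3 \left(- \frac{1}{3}\right) + 0 \left(-1\right)\right) = 9 - \left(-1 + 0\right) = 9 - -1 = 9 + 1 = 10$)
$v{\left(n \right)} = -20 + 10 n$ ($v{\left(n \right)} = 10 \left(n - 2\right) = 10 \left(-2 + n\right) = -20 + 10 n$)
$x{\left(d,K \right)} = K d$
$\left(x{\left(v{\left(-2 \right)},6 + 4 \right)} + 14\right) \left(-20\right) = \left(\left(6 + 4\right) \left(-20 + 10 \left(-2\right)\right) + 14\right) \left(-20\right) = \left(10 \left(-20 - 20\right) + 14\right) \left(-20\right) = \left(10 \left(-40\right) + 14\right) \left(-20\right) = \left(-400 + 14\right) \left(-20\right) = \left(-386\right) \left(-20\right) = 7720$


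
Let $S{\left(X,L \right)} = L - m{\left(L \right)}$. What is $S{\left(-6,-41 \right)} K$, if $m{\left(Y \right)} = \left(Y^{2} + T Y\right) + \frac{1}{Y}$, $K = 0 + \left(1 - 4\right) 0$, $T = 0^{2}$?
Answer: $0$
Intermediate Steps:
$T = 0$
$K = 0$ ($K = 0 + \left(1 - 4\right) 0 = 0 - 0 = 0 + 0 = 0$)
$m{\left(Y \right)} = \frac{1}{Y} + Y^{2}$ ($m{\left(Y \right)} = \left(Y^{2} + 0 Y\right) + \frac{1}{Y} = \left(Y^{2} + 0\right) + \frac{1}{Y} = Y^{2} + \frac{1}{Y} = \frac{1}{Y} + Y^{2}$)
$S{\left(X,L \right)} = L - \frac{1 + L^{3}}{L}$
$S{\left(-6,-41 \right)} K = \left(-41 - \frac{1}{-41} - \left(-41\right)^{2}\right) 0 = \left(-41 - - \frac{1}{41} - 1681\right) 0 = \left(-41 + \frac{1}{41} - 1681\right) 0 = \left(- \frac{70601}{41}\right) 0 = 0$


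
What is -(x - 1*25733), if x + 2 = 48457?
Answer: -22722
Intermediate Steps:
x = 48455 (x = -2 + 48457 = 48455)
-(x - 1*25733) = -(48455 - 1*25733) = -(48455 - 25733) = -1*22722 = -22722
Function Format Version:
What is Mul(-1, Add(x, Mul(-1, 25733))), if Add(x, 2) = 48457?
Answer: -22722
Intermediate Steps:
x = 48455 (x = Add(-2, 48457) = 48455)
Mul(-1, Add(x, Mul(-1, 25733))) = Mul(-1, Add(48455, Mul(-1, 25733))) = Mul(-1, Add(48455, -25733)) = Mul(-1, 22722) = -22722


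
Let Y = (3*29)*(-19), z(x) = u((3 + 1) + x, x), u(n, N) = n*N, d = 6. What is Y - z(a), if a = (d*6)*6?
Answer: -49173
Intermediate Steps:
a = 216 (a = (6*6)*6 = 36*6 = 216)
u(n, N) = N*n
z(x) = x*(4 + x) (z(x) = x*((3 + 1) + x) = x*(4 + x))
Y = -1653 (Y = 87*(-19) = -1653)
Y - z(a) = -1653 - 216*(4 + 216) = -1653 - 216*220 = -1653 - 1*47520 = -1653 - 47520 = -49173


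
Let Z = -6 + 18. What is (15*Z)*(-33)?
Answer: -5940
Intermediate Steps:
Z = 12
(15*Z)*(-33) = (15*12)*(-33) = 180*(-33) = -5940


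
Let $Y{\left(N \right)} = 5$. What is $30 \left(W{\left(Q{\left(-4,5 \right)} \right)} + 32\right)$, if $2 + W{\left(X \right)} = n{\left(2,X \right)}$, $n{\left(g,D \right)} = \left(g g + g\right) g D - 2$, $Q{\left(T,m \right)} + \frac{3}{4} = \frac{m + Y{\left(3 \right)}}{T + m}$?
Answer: $4170$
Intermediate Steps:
$Q{\left(T,m \right)} = - \frac{3}{4} + \frac{5 + m}{T + m}$ ($Q{\left(T,m \right)} = - \frac{3}{4} + \frac{m + 5}{T + m} = - \frac{3}{4} + \frac{5 + m}{T + m}$)
$n{\left(g,D \right)} = -2 + D g \left(g + g^{2}\right)$ ($n{\left(g,D \right)} = \left(g^{2} + g\right) g D - 2 = \left(g + g^{2}\right) g D - 2 = g \left(g + g^{2}\right) D - 2 = D g \left(g + g^{2}\right) - 2 = -2 + D g \left(g + g^{2}\right)$)
$W{\left(X \right)} = -4 + 12 X$ ($W{\left(X \right)} = -2 + \left(-2 + X 2^{2} + X 2^{3}\right) = -2 + \left(-2 + X 4 + X 8\right) = -2 + \left(-2 + 4 X + 8 X\right) = -2 + \left(-2 + 12 X\right) = -4 + 12 X$)
$30 \left(W{\left(Q{\left(-4,5 \right)} \right)} + 32\right) = 30 \left(\left(-4 + 12 \frac{20 + 5 - -12}{4 \left(-4 + 5\right)}\right) + 32\right) = 30 \left(\left(-4 + 12 \frac{20 + 5 + 12}{4 \cdot 1}\right) + 32\right) = 30 \left(\left(-4 + 12 \cdot \frac{1}{4} \cdot 1 \cdot 37\right) + 32\right) = 30 \left(\left(-4 + 12 \cdot \frac{37}{4}\right) + 32\right) = 30 \left(\left(-4 + 111\right) + 32\right) = 30 \left(107 + 32\right) = 30 \cdot 139 = 4170$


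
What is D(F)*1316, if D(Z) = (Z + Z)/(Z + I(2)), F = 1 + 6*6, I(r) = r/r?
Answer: 48692/19 ≈ 2562.7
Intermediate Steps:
I(r) = 1
F = 37 (F = 1 + 36 = 37)
D(Z) = 2*Z/(1 + Z) (D(Z) = (Z + Z)/(Z + 1) = (2*Z)/(1 + Z) = 2*Z/(1 + Z))
D(F)*1316 = (2*37/(1 + 37))*1316 = (2*37/38)*1316 = (2*37*(1/38))*1316 = (37/19)*1316 = 48692/19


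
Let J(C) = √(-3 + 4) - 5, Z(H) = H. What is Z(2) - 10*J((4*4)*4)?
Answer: 42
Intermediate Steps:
J(C) = -4 (J(C) = √1 - 5 = 1 - 5 = -4)
Z(2) - 10*J((4*4)*4) = 2 - 10*(-4) = 2 + 40 = 42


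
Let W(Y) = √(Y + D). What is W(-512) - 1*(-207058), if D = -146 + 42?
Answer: 207058 + 2*I*√154 ≈ 2.0706e+5 + 24.819*I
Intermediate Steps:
D = -104
W(Y) = √(-104 + Y) (W(Y) = √(Y - 104) = √(-104 + Y))
W(-512) - 1*(-207058) = √(-104 - 512) - 1*(-207058) = √(-616) + 207058 = 2*I*√154 + 207058 = 207058 + 2*I*√154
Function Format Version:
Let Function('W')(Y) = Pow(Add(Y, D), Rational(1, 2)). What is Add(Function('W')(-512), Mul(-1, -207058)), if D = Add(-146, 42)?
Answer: Add(207058, Mul(2, I, Pow(154, Rational(1, 2)))) ≈ Add(2.0706e+5, Mul(24.819, I))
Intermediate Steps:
D = -104
Function('W')(Y) = Pow(Add(-104, Y), Rational(1, 2)) (Function('W')(Y) = Pow(Add(Y, -104), Rational(1, 2)) = Pow(Add(-104, Y), Rational(1, 2)))
Add(Function('W')(-512), Mul(-1, -207058)) = Add(Pow(Add(-104, -512), Rational(1, 2)), Mul(-1, -207058)) = Add(Pow(-616, Rational(1, 2)), 207058) = Add(Mul(2, I, Pow(154, Rational(1, 2))), 207058) = Add(207058, Mul(2, I, Pow(154, Rational(1, 2))))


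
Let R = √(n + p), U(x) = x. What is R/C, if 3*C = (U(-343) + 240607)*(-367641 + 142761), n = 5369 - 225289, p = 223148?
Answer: -√807/9005094720 ≈ -3.1546e-9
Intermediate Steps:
n = -219920
R = 2*√807 (R = √(-219920 + 223148) = √3228 = 2*√807 ≈ 56.815)
C = -18010189440 (C = ((-343 + 240607)*(-367641 + 142761))/3 = (240264*(-224880))/3 = (⅓)*(-54030568320) = -18010189440)
R/C = (2*√807)/(-18010189440) = (2*√807)*(-1/18010189440) = -√807/9005094720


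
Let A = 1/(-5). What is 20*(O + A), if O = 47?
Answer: 936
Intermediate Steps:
A = -1/5 ≈ -0.20000
20*(O + A) = 20*(47 - 1/5) = 20*(234/5) = 936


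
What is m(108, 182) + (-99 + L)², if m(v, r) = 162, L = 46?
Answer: 2971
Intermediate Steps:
m(108, 182) + (-99 + L)² = 162 + (-99 + 46)² = 162 + (-53)² = 162 + 2809 = 2971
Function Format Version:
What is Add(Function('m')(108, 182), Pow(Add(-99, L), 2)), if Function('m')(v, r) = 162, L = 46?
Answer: 2971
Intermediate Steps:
Add(Function('m')(108, 182), Pow(Add(-99, L), 2)) = Add(162, Pow(Add(-99, 46), 2)) = Add(162, Pow(-53, 2)) = Add(162, 2809) = 2971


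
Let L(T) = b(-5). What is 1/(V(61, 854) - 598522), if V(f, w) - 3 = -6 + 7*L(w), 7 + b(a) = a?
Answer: -1/598609 ≈ -1.6705e-6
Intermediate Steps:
b(a) = -7 + a
L(T) = -12 (L(T) = -7 - 5 = -12)
V(f, w) = -87 (V(f, w) = 3 + (-6 + 7*(-12)) = 3 + (-6 - 84) = 3 - 90 = -87)
1/(V(61, 854) - 598522) = 1/(-87 - 598522) = 1/(-598609) = -1/598609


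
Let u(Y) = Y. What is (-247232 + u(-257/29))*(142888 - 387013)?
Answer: 1750372588125/29 ≈ 6.0358e+10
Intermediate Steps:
(-247232 + u(-257/29))*(142888 - 387013) = (-247232 - 257/29)*(142888 - 387013) = (-247232 - 257*1/29)*(-244125) = (-247232 - 257/29)*(-244125) = -7169985/29*(-244125) = 1750372588125/29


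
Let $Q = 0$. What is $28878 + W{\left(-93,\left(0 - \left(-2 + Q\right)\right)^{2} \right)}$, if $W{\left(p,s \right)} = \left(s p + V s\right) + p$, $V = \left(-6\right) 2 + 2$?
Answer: $28373$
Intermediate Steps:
$V = -10$ ($V = -12 + 2 = -10$)
$W{\left(p,s \right)} = p - 10 s + p s$ ($W{\left(p,s \right)} = \left(s p - 10 s\right) + p = \left(p s - 10 s\right) + p = \left(- 10 s + p s\right) + p = p - 10 s + p s$)
$28878 + W{\left(-93,\left(0 - \left(-2 + Q\right)\right)^{2} \right)} = 28878 - \left(93 + 103 \left(0 + \left(2 - 0\right)\right)^{2}\right) = 28878 - \left(93 + 103 \left(0 + \left(2 + 0\right)\right)^{2}\right) = 28878 - \left(93 + 103 \left(0 + 2\right)^{2}\right) = 28878 - \left(93 + 412\right) = 28878 - 505 = 28373$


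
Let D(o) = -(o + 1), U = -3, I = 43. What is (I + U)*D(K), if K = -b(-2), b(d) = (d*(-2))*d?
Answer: -360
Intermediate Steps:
b(d) = -2*d² (b(d) = (-2*d)*d = -2*d²)
K = 8 (K = -(-2)*(-2)² = -(-2)*4 = -1*(-8) = 8)
D(o) = -1 - o (D(o) = -(1 + o) = -1 - o)
(I + U)*D(K) = (43 - 3)*(-1 - 1*8) = 40*(-1 - 8) = 40*(-9) = -360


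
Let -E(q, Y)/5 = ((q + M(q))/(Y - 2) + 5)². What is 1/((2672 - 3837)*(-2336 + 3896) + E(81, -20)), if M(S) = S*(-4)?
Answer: -484/880244645 ≈ -5.4985e-7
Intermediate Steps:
M(S) = -4*S
E(q, Y) = -5*(5 - 3*q/(-2 + Y))² (E(q, Y) = -5*((q - 4*q)/(Y - 2) + 5)² = -5*((-3*q)/(-2 + Y) + 5)² = -5*(-3*q/(-2 + Y) + 5)² = -5*(5 - 3*q/(-2 + Y))²)
1/((2672 - 3837)*(-2336 + 3896) + E(81, -20)) = 1/((2672 - 3837)*(-2336 + 3896) - 5*(10 - 5*(-20) + 3*81)²/(-2 - 20)²) = 1/(-1165*1560 - 5*(10 + 100 + 243)²/(-22)²) = 1/(-1817400 - 5*1/484*353²) = 1/(-1817400 - 5*1/484*124609) = 1/(-1817400 - 623045/484) = 1/(-880244645/484) = -484/880244645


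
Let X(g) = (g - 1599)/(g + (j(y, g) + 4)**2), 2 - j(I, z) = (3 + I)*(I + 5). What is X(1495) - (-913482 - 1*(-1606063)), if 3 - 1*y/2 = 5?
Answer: -133668146/193 ≈ -6.9258e+5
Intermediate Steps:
y = -4 (y = 6 - 2*5 = 6 - 10 = -4)
j(I, z) = 2 - (3 + I)*(5 + I) (j(I, z) = 2 - (3 + I)*(I + 5) = 2 - (3 + I)*(5 + I))
X(g) = (-1599 + g)/(49 + g) (X(g) = (g - 1599)/(g + ((-13 - 1*(-4)**2 - 8*(-4)) + 4)**2) = (-1599 + g)/(g + ((-13 - 1*16 + 32) + 4)**2) = (-1599 + g)/(g + ((-13 - 16 + 32) + 4)**2) = (-1599 + g)/(g + (3 + 4)**2) = (-1599 + g)/(g + 7**2) = (-1599 + g)/(g + 49) = (-1599 + g)/(49 + g))
X(1495) - (-913482 - 1*(-1606063)) = (-1599 + 1495)/(49 + 1495) - (-913482 - 1*(-1606063)) = -104/1544 - (-913482 + 1606063) = (1/1544)*(-104) - 1*692581 = -13/193 - 692581 = -133668146/193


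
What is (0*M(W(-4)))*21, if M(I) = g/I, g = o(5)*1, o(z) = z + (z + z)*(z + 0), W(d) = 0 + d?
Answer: 0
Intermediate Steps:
W(d) = d
o(z) = z + 2*z² (o(z) = z + (2*z)*z = z + 2*z²)
g = 55 (g = (5*(1 + 2*5))*1 = (5*(1 + 10))*1 = (5*11)*1 = 55*1 = 55)
M(I) = 55/I
(0*M(W(-4)))*21 = (0*(55/(-4)))*21 = (0*(55*(-¼)))*21 = (0*(-55/4))*21 = 0*21 = 0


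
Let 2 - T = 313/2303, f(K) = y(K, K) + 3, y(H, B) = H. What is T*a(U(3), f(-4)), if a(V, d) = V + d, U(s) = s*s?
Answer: 34344/2303 ≈ 14.913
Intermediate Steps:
f(K) = 3 + K (f(K) = K + 3 = 3 + K)
U(s) = s²
T = 4293/2303 (T = 2 - 313/2303 = 4293/2303 ≈ 1.8641)
T*a(U(3), f(-4)) = 4293*(3² + (3 - 4))/2303 = 4293*(9 - 1)/2303 = (4293/2303)*8 = 34344/2303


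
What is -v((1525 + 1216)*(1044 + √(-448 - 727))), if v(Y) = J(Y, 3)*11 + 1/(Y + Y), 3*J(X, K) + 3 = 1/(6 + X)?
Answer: (-539877734109372*I + 5176818416795*√47)/(575610*(-85265719*I + 817602*√47)) ≈ 11.0 + 4.773e-8*I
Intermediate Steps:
J(X, K) = -1 + 1/(3*(6 + X))
v(Y) = 1/(2*Y) + 11*(-17/3 - Y)/(6 + Y) (v(Y) = ((-17/3 - Y)/(6 + Y))*11 + 1/(Y + Y) = 11*(-17/3 - Y)/(6 + Y) + 1/(2*Y) = 1/(2*Y) + 11*(-17/3 - Y)/(6 + Y))
-v((1525 + 1216)*(1044 + √(-448 - 727))) = -(18 - 371*(1525 + 1216)*(1044 + √(-448 - 727)) - 66*(1044 + √(-448 - 727))²*(1525 + 1216)²)/(6*((1525 + 1216)*(1044 + √(-448 - 727)))*(6 + (1525 + 1216)*(1044 + √(-448 - 727)))) = -(18 - 1016911*(1044 + √(-1175)) - 66*7513081*(1044 + √(-1175))²)/(6*(2741*(1044 + √(-1175)))*(6 + 2741*(1044 + √(-1175)))) = -(18 - 1016911*(1044 + 5*I*√47) - 66*7513081*(1044 + 5*I*√47)²)/(6*(2741*(1044 + 5*I*√47))*(6 + 2741*(1044 + 5*I*√47))) = -(18 - 371*(2861604 + 13705*I*√47) - 66*(2861604 + 13705*I*√47)²)/(6*(2861604 + 13705*I*√47)*(6 + (2861604 + 13705*I*√47))) = -(18 + (-1061655084 - 5084555*I*√47) - 66*(2861604 + 13705*I*√47)²)/(6*(2861604 + 13705*I*√47)*(2861610 + 13705*I*√47)) = -(-1061655066 - 66*(2861604 + 13705*I*√47)² - 5084555*I*√47)/(6*(2861604 + 13705*I*√47)*(2861610 + 13705*I*√47))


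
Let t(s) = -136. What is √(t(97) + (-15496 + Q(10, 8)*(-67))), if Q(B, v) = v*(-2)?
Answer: 4*I*√910 ≈ 120.66*I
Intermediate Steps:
Q(B, v) = -2*v
√(t(97) + (-15496 + Q(10, 8)*(-67))) = √(-136 + (-15496 - 2*8*(-67))) = √(-136 + (-15496 - 16*(-67))) = √(-136 + (-15496 + 1072)) = √(-136 - 14424) = √(-14560) = 4*I*√910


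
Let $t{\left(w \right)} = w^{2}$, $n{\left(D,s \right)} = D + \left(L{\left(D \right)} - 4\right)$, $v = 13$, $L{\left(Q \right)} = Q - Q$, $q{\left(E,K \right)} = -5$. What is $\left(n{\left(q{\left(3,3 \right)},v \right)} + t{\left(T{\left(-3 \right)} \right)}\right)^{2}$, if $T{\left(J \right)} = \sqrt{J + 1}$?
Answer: $121$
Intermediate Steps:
$T{\left(J \right)} = \sqrt{1 + J}$
$L{\left(Q \right)} = 0$
$n{\left(D,s \right)} = -4 + D$ ($n{\left(D,s \right)} = D + \left(0 - 4\right) = D - 4 = -4 + D$)
$\left(n{\left(q{\left(3,3 \right)},v \right)} + t{\left(T{\left(-3 \right)} \right)}\right)^{2} = \left(\left(-4 - 5\right) + \left(\sqrt{1 - 3}\right)^{2}\right)^{2} = \left(-9 + \left(\sqrt{-2}\right)^{2}\right)^{2} = \left(-9 + \left(i \sqrt{2}\right)^{2}\right)^{2} = \left(-9 - 2\right)^{2} = \left(-11\right)^{2} = 121$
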